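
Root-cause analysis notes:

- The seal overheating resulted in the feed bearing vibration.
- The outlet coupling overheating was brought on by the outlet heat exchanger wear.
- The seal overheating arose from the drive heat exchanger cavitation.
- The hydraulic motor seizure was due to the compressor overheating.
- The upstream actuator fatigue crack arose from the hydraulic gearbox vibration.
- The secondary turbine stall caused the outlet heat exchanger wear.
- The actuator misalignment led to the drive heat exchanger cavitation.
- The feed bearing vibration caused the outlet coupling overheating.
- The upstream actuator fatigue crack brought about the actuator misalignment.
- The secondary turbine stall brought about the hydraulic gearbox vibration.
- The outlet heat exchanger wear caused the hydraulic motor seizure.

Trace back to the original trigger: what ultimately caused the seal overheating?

the secondary turbine stall

Tracing upstream from the seal overheating: the seal overheating ← the drive heat exchanger cavitation ← the actuator misalignment ← the upstream actuator fatigue crack ← the hydraulic gearbox vibration ← the secondary turbine stall.
The secondary turbine stall has no stated cause, so it is the root.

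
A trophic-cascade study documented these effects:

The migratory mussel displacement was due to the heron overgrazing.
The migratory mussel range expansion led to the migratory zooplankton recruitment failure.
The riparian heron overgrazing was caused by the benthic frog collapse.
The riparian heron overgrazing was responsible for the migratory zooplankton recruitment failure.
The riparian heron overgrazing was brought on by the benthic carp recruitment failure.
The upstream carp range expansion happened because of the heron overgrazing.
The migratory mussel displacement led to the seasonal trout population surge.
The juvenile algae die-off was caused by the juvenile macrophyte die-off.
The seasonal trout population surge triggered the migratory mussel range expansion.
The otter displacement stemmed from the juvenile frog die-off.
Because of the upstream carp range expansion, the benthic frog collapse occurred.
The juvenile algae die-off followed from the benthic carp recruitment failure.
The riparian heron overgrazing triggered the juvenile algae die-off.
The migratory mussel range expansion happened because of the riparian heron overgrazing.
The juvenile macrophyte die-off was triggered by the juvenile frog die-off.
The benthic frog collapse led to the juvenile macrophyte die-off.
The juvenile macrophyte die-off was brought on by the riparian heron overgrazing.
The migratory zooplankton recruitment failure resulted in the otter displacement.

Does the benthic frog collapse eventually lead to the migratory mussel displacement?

The benthic frog collapse leads to the riparian heron overgrazing, the migratory mussel range expansion, the migratory zooplankton recruitment failure, the otter displacement, the juvenile macrophyte die-off, the juvenile algae die-off; the migratory mussel displacement is not among them.

No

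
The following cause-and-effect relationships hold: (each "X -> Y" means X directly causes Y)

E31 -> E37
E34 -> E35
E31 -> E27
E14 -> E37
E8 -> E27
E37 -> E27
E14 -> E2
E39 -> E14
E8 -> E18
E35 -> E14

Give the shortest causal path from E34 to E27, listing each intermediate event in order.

E34 → E35
E35 → E14
E14 → E37
E37 → E27
Length: 4 steps.

E34 → E35 → E14 → E37 → E27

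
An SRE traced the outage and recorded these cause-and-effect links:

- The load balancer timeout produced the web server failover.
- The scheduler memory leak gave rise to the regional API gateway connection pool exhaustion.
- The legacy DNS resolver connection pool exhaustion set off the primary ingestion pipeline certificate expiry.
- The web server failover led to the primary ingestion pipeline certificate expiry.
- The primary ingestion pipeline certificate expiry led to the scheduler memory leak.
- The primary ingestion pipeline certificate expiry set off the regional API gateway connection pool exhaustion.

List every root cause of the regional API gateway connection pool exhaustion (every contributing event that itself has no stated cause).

the legacy DNS resolver connection pool exhaustion, the load balancer timeout

Tracing upstream from the regional API gateway connection pool exhaustion: the regional API gateway connection pool exhaustion ← the primary ingestion pipeline certificate expiry ← the web server failover ← the load balancer timeout.
A separate upstream branch: the regional API gateway connection pool exhaustion ← the primary ingestion pipeline certificate expiry ← the legacy DNS resolver connection pool exhaustion.
Each of those chain origins has no stated cause.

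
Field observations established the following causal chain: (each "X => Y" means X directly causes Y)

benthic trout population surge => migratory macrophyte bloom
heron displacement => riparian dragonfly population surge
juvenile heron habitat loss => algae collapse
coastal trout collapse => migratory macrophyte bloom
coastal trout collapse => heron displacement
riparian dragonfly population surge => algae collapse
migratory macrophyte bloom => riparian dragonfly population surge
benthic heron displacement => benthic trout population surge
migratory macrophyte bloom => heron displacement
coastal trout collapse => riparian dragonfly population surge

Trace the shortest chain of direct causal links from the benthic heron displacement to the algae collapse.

the benthic heron displacement → the benthic trout population surge → the migratory macrophyte bloom → the riparian dragonfly population surge → the algae collapse

the benthic heron displacement → the benthic trout population surge
the benthic trout population surge → the migratory macrophyte bloom
the migratory macrophyte bloom → the riparian dragonfly population surge
the riparian dragonfly population surge → the algae collapse
Length: 4 steps.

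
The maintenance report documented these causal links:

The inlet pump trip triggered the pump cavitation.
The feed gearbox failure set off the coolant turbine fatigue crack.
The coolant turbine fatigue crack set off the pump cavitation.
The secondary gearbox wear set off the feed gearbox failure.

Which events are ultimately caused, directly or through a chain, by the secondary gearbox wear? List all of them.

the coolant turbine fatigue crack, the feed gearbox failure, the pump cavitation

Direct effects: the feed gearbox failure.
2 steps out: the coolant turbine fatigue crack.
3 steps out: the pump cavitation.
Not reachable from it: the inlet pump trip.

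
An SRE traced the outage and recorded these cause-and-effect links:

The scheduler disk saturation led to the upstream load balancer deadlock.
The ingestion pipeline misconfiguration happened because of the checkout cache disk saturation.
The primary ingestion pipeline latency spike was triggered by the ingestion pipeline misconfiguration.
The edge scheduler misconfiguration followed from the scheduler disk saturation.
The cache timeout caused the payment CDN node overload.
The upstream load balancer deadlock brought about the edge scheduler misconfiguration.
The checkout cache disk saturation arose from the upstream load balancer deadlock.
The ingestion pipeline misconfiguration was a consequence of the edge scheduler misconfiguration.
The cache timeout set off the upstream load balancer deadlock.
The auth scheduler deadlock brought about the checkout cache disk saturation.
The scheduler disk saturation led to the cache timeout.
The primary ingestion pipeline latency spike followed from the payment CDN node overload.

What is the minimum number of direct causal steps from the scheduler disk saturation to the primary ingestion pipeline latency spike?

3

Shortest chain: the scheduler disk saturation → the cache timeout → the payment CDN node overload → the primary ingestion pipeline latency spike.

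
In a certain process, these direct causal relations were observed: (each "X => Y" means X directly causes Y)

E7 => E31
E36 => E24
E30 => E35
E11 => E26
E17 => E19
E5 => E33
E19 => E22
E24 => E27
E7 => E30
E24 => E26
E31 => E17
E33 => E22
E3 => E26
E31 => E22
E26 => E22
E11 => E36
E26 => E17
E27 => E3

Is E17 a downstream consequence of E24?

There is a causal chain: E24 → E26 → E17.

Yes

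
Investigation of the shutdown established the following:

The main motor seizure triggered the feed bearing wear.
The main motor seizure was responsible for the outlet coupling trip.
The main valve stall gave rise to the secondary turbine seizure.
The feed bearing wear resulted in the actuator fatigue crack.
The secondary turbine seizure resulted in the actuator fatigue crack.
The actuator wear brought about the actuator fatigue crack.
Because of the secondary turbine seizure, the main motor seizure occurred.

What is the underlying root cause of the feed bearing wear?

the main valve stall

Tracing upstream from the feed bearing wear: the feed bearing wear ← the main motor seizure ← the secondary turbine seizure ← the main valve stall.
The main valve stall has no stated cause, so it is the root.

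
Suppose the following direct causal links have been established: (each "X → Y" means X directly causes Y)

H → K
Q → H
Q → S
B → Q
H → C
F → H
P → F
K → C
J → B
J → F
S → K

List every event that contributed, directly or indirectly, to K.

Immediate causes of K: H, S.
Further upstream: J, F, B, Q, P.

B, F, H, J, P, Q, S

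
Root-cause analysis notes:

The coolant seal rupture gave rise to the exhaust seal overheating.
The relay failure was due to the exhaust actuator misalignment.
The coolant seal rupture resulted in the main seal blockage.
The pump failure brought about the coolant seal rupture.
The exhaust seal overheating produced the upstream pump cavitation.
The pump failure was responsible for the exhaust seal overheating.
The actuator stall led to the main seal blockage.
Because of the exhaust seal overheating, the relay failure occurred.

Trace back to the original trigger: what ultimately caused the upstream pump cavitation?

Tracing upstream from the upstream pump cavitation: the upstream pump cavitation ← the exhaust seal overheating ← the pump failure.
The pump failure has no stated cause, so it is the root.

the pump failure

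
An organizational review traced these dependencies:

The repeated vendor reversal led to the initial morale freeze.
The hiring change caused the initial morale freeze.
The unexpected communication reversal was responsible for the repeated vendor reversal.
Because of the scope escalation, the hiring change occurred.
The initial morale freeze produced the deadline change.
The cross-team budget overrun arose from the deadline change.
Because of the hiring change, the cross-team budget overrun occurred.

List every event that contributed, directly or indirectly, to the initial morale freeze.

the hiring change, the repeated vendor reversal, the scope escalation, the unexpected communication reversal

Immediate causes of the initial morale freeze: the hiring change, the repeated vendor reversal.
Further upstream: the scope escalation, the unexpected communication reversal.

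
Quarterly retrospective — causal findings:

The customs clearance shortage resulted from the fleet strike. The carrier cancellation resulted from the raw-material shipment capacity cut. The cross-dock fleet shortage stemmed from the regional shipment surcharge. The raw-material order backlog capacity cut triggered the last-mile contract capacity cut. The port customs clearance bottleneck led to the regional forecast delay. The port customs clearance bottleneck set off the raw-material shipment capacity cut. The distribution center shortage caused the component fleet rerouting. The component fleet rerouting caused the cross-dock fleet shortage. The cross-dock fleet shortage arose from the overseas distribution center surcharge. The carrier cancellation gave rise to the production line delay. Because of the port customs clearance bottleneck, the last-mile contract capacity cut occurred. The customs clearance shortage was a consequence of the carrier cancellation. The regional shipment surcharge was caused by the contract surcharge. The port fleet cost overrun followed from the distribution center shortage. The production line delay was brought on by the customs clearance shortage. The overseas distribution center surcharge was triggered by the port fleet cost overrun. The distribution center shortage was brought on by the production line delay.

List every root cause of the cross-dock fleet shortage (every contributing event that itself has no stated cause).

the contract surcharge, the fleet strike, the port customs clearance bottleneck

Tracing upstream from the cross-dock fleet shortage: the cross-dock fleet shortage ← the component fleet rerouting ← the distribution center shortage ← the production line delay ← the carrier cancellation ← the raw-material shipment capacity cut ← the port customs clearance bottleneck.
A separate upstream branch: the cross-dock fleet shortage ← the component fleet rerouting ← the distribution center shortage ← the production line delay ← the customs clearance shortage ← the fleet strike.
A separate upstream branch: the cross-dock fleet shortage ← the regional shipment surcharge ← the contract surcharge.
Each of those chain origins has no stated cause.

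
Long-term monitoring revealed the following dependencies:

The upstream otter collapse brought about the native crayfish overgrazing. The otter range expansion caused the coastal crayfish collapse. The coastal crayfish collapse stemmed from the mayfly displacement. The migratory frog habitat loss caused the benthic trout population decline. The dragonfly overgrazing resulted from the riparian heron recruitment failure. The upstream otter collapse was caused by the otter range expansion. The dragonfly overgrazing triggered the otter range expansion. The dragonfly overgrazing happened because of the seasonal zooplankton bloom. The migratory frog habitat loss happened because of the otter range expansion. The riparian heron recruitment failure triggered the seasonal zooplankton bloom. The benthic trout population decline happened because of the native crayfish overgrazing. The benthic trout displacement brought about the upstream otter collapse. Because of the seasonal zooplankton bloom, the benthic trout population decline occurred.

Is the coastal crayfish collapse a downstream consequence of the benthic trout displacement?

The benthic trout displacement leads to the upstream otter collapse, the native crayfish overgrazing, the benthic trout population decline; the coastal crayfish collapse is not among them.

No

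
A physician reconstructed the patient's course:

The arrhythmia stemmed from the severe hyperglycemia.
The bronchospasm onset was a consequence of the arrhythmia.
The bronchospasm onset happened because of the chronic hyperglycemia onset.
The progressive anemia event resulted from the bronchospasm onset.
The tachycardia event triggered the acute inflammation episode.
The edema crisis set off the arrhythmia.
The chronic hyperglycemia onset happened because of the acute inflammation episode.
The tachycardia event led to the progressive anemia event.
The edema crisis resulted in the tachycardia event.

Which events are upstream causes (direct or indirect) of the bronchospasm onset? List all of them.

Immediate causes of the bronchospasm onset: the arrhythmia, the chronic hyperglycemia onset.
Further upstream: the edema crisis, the tachycardia event, the acute inflammation episode, the severe hyperglycemia.

the acute inflammation episode, the arrhythmia, the chronic hyperglycemia onset, the edema crisis, the severe hyperglycemia, the tachycardia event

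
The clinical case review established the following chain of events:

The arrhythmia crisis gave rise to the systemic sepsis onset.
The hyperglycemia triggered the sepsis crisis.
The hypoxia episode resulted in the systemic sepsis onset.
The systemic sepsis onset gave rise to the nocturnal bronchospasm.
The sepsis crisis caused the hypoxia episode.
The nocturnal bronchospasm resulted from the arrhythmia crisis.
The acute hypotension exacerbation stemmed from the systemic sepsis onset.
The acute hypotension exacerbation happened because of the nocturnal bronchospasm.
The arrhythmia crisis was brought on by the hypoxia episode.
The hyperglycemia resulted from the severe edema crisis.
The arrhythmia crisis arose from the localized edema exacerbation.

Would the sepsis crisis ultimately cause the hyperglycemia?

No

The sepsis crisis leads to the hypoxia episode, the arrhythmia crisis, the systemic sepsis onset, the nocturnal bronchospasm, the acute hypotension exacerbation; the hyperglycemia is not among them.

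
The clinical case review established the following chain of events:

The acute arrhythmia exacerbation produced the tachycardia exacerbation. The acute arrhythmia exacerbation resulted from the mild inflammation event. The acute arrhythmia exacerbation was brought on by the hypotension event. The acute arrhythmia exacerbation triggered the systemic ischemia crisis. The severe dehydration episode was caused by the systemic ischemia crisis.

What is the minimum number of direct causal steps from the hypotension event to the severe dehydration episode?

3

Shortest chain: the hypotension event → the acute arrhythmia exacerbation → the systemic ischemia crisis → the severe dehydration episode.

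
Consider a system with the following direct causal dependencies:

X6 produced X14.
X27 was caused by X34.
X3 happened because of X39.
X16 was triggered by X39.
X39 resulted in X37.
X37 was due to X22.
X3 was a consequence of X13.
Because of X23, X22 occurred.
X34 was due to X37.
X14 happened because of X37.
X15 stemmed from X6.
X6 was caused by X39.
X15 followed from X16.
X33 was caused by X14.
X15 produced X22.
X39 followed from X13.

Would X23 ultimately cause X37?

There is a causal chain: X23 → X22 → X37.

Yes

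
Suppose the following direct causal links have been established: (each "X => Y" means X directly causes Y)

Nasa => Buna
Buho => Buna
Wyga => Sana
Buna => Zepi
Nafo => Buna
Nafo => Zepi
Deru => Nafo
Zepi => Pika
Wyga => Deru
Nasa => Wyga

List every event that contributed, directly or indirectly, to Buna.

Buho, Deru, Nafo, Nasa, Wyga

Immediate causes of Buna: Nasa, Nafo, Buho.
Further upstream: Wyga, Deru.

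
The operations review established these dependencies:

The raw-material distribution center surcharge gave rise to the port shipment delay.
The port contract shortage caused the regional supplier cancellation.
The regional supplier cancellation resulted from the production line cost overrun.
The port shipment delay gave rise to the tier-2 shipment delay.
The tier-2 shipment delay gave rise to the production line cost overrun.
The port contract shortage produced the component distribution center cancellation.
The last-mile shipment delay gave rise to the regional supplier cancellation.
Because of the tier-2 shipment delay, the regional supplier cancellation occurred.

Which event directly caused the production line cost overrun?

Upstream contributors include the raw-material distribution center surcharge, the port shipment delay, but only the tier-2 shipment delay feeds directly into the production line cost overrun.

the tier-2 shipment delay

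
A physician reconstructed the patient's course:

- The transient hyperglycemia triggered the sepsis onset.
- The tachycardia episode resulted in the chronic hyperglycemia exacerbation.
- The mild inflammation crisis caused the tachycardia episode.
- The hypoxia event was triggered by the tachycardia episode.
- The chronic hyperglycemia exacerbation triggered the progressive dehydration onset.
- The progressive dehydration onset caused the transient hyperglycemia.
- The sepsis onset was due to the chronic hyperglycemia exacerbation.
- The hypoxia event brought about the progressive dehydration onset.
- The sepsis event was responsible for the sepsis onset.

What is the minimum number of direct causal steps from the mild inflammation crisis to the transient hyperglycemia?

4

Shortest chain: the mild inflammation crisis → the tachycardia episode → the hypoxia event → the progressive dehydration onset → the transient hyperglycemia.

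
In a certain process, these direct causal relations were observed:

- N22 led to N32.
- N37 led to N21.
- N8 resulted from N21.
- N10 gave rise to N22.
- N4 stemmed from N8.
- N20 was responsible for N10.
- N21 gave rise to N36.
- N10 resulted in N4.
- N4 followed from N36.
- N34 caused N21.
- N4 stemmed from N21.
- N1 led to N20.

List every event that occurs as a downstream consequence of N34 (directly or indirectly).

N21, N36, N4, N8

Direct effects: N21.
2 steps out: N8, N36, N4.
Not reachable from it: N37, N1, N20, N10, N22, N32.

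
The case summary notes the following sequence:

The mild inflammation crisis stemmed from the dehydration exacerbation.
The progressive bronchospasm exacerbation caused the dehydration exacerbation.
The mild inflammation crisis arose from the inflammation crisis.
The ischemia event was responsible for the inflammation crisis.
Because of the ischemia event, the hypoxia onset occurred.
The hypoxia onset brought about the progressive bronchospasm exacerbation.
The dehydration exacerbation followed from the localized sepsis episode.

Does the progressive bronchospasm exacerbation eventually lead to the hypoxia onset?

The progressive bronchospasm exacerbation leads to the dehydration exacerbation, the mild inflammation crisis; the hypoxia onset is not among them.

No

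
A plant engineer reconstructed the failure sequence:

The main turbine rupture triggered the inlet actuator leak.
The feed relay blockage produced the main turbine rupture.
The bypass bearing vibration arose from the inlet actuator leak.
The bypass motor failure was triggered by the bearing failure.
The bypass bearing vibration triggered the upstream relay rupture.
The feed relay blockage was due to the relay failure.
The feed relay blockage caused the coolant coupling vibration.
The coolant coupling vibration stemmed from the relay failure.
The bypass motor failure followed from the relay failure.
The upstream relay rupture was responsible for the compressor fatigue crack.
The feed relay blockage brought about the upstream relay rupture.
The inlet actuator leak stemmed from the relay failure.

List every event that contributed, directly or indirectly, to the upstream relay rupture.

the bypass bearing vibration, the feed relay blockage, the inlet actuator leak, the main turbine rupture, the relay failure

Immediate causes of the upstream relay rupture: the feed relay blockage, the bypass bearing vibration.
Further upstream: the relay failure, the main turbine rupture, the inlet actuator leak.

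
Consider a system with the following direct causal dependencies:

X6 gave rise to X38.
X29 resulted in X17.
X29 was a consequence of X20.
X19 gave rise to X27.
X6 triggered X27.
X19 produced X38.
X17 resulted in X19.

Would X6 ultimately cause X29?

X6 leads to X38, X27; X29 is not among them.

No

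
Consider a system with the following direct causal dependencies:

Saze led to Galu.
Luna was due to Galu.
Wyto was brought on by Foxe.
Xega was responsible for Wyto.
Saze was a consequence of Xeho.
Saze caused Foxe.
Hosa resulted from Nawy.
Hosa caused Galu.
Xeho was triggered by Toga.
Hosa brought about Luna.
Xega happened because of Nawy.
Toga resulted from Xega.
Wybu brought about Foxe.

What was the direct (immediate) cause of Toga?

Upstream contributors include Nawy, but only Xega feeds directly into Toga.

Xega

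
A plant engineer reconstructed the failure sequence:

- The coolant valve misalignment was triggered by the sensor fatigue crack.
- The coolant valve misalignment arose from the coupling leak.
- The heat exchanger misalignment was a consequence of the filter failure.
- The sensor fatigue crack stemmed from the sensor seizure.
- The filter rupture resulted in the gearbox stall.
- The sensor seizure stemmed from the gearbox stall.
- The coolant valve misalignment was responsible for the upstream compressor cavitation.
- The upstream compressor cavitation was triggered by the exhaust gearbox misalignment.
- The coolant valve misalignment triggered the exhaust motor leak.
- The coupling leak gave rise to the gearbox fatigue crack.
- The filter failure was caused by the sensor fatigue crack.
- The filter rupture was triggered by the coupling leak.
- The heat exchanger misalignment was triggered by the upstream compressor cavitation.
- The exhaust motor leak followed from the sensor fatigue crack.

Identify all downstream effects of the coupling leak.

Direct effects: the gearbox fatigue crack, the filter rupture, the coolant valve misalignment.
2 steps out: the gearbox stall, the upstream compressor cavitation, the exhaust motor leak.
3 steps out: the sensor seizure, the heat exchanger misalignment.
4 steps out: the sensor fatigue crack.
5 steps out: the filter failure.
Not reachable from it: the exhaust gearbox misalignment.

the coolant valve misalignment, the exhaust motor leak, the filter failure, the filter rupture, the gearbox fatigue crack, the gearbox stall, the heat exchanger misalignment, the sensor fatigue crack, the sensor seizure, the upstream compressor cavitation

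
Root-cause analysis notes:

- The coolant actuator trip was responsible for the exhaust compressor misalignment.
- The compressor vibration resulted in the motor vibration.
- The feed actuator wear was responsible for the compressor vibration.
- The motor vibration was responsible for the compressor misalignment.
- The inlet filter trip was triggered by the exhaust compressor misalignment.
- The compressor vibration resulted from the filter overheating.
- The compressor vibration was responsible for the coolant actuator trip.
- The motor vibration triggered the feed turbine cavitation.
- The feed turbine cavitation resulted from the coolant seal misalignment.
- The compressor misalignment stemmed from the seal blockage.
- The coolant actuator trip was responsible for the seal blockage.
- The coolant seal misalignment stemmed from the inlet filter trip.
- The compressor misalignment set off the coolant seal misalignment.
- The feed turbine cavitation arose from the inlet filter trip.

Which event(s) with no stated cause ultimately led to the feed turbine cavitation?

Tracing upstream from the feed turbine cavitation: the feed turbine cavitation ← the motor vibration ← the compressor vibration ← the filter overheating.
A separate upstream branch: the feed turbine cavitation ← the motor vibration ← the compressor vibration ← the feed actuator wear.
Each of those chain origins has no stated cause.

the feed actuator wear, the filter overheating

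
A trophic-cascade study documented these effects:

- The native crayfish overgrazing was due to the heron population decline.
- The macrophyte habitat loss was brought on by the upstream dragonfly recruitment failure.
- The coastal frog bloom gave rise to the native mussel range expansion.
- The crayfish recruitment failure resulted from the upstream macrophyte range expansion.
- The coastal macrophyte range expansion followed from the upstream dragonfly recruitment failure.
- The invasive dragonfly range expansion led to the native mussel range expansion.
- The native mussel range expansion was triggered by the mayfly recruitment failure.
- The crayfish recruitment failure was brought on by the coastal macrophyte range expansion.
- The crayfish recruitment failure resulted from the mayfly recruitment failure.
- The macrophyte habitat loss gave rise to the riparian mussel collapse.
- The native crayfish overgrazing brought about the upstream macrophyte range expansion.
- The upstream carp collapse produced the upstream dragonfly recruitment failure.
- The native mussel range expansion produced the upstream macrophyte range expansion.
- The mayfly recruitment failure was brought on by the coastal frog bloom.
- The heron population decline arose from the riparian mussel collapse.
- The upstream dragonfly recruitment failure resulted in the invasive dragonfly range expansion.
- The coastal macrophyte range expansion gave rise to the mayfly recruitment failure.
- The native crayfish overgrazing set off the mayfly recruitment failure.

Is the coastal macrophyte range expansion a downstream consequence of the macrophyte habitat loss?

The macrophyte habitat loss leads to the riparian mussel collapse, the heron population decline, the native crayfish overgrazing, the mayfly recruitment failure, the native mussel range expansion, the upstream macrophyte range expansion, the crayfish recruitment failure; the coastal macrophyte range expansion is not among them.

No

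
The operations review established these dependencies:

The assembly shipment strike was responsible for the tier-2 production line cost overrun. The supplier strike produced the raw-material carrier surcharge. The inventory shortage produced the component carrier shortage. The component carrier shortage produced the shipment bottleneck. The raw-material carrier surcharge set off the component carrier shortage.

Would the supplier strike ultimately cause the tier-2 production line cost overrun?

The supplier strike leads to the raw-material carrier surcharge, the component carrier shortage, the shipment bottleneck; the tier-2 production line cost overrun is not among them.

No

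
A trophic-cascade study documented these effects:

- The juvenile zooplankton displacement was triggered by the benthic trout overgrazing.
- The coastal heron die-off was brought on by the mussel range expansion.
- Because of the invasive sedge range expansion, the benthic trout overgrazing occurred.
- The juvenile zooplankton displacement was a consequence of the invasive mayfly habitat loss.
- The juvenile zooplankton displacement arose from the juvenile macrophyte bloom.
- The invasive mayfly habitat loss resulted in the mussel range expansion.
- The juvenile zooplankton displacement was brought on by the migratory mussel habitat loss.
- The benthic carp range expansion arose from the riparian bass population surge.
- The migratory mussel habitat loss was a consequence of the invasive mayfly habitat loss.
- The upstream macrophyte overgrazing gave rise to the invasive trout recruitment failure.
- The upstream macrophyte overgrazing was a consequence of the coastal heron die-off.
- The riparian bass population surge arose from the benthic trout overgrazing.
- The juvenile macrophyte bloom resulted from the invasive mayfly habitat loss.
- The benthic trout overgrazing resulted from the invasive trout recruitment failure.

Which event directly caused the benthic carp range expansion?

Upstream contributors include the invasive mayfly habitat loss, the invasive sedge range expansion, the mussel range expansion, the coastal heron die-off, the upstream macrophyte overgrazing, the invasive trout recruitment failure, the benthic trout overgrazing, but only the riparian bass population surge feeds directly into the benthic carp range expansion.

the riparian bass population surge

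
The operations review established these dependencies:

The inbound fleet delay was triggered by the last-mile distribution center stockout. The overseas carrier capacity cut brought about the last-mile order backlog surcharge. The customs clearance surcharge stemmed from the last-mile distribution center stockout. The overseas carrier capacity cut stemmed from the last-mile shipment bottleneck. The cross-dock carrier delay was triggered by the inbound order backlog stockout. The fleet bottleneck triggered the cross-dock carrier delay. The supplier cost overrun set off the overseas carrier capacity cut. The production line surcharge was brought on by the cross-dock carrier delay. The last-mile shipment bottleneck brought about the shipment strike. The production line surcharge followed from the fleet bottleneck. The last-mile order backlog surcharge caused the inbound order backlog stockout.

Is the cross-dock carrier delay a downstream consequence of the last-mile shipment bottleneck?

Yes

There is a causal chain: the last-mile shipment bottleneck → the overseas carrier capacity cut → the last-mile order backlog surcharge → the inbound order backlog stockout → the cross-dock carrier delay.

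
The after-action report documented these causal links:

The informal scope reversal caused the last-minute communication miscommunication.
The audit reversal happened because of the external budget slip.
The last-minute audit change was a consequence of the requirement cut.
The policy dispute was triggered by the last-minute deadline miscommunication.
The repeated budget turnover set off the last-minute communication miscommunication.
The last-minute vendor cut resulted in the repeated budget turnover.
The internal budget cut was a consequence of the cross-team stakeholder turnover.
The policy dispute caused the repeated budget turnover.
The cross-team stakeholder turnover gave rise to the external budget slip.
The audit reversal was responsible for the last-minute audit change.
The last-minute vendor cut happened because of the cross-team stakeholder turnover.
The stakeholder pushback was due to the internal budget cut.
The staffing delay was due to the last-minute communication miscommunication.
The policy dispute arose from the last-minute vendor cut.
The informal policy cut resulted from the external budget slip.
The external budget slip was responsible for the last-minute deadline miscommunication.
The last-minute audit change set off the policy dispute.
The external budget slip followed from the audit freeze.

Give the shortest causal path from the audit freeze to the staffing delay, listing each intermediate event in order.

the audit freeze → the external budget slip → the last-minute deadline miscommunication → the policy dispute → the repeated budget turnover → the last-minute communication miscommunication → the staffing delay

the audit freeze → the external budget slip
the external budget slip → the last-minute deadline miscommunication
the last-minute deadline miscommunication → the policy dispute
the policy dispute → the repeated budget turnover
the repeated budget turnover → the last-minute communication miscommunication
the last-minute communication miscommunication → the staffing delay
Length: 6 steps.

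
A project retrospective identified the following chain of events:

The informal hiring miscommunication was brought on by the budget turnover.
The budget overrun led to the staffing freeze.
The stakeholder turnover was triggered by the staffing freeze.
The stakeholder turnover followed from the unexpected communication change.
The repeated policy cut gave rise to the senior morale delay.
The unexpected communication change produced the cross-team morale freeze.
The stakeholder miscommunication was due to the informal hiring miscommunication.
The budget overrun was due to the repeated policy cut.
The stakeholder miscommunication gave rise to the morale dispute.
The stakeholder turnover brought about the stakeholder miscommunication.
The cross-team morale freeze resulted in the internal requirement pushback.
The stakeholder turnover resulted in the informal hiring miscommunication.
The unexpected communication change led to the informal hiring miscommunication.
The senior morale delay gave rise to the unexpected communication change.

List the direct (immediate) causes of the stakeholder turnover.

Upstream contributors include the repeated policy cut, the senior morale delay, the budget overrun, but only the staffing freeze, the unexpected communication change feed directly into the stakeholder turnover.

the staffing freeze, the unexpected communication change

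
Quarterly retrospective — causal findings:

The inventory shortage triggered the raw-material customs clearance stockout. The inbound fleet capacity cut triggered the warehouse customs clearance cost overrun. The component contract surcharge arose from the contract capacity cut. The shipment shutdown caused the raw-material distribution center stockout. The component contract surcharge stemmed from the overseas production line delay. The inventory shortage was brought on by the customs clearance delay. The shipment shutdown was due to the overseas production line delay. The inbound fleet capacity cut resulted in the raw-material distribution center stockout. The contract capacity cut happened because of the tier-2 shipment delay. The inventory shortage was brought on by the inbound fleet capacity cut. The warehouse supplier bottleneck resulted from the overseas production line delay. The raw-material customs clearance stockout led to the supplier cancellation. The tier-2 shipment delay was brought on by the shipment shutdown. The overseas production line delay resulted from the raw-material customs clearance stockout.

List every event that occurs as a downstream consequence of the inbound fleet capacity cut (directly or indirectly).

Direct effects: the inventory shortage, the warehouse customs clearance cost overrun, the raw-material distribution center stockout.
2 steps out: the raw-material customs clearance stockout.
3 steps out: the overseas production line delay, the supplier cancellation.
4 steps out: the warehouse supplier bottleneck, the shipment shutdown, the component contract surcharge.
5 steps out: the tier-2 shipment delay.
6 steps out: the contract capacity cut.
Not reachable from it: the customs clearance delay.

the component contract surcharge, the contract capacity cut, the inventory shortage, the overseas production line delay, the raw-material customs clearance stockout, the raw-material distribution center stockout, the shipment shutdown, the supplier cancellation, the tier-2 shipment delay, the warehouse customs clearance cost overrun, the warehouse supplier bottleneck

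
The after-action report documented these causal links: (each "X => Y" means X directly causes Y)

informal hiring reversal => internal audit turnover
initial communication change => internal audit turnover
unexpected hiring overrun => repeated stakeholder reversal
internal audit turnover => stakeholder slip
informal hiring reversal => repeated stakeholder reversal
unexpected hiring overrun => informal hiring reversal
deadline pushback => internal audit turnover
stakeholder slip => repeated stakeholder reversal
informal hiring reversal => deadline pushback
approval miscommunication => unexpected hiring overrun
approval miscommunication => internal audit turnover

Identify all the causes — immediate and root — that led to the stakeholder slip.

Immediate cause of the stakeholder slip: the internal audit turnover.
Further upstream: the approval miscommunication, the unexpected hiring overrun, the informal hiring reversal, the deadline pushback, the initial communication change.

the approval miscommunication, the deadline pushback, the informal hiring reversal, the initial communication change, the internal audit turnover, the unexpected hiring overrun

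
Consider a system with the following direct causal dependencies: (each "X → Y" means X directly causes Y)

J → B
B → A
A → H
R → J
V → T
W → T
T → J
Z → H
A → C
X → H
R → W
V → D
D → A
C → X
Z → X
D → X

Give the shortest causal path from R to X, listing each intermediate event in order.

R → J
J → B
B → A
A → C
C → X
Length: 5 steps.

R → J → B → A → C → X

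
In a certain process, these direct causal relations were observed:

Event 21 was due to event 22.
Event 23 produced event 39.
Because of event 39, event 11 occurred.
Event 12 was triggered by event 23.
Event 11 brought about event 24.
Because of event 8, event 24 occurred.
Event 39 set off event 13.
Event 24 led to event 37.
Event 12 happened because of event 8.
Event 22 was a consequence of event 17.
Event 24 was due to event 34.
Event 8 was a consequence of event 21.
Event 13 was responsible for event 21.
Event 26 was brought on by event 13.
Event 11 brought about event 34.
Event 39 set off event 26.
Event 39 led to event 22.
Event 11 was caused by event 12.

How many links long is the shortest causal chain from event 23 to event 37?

4

Shortest chain: event 23 → event 39 → event 11 → event 24 → event 37.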